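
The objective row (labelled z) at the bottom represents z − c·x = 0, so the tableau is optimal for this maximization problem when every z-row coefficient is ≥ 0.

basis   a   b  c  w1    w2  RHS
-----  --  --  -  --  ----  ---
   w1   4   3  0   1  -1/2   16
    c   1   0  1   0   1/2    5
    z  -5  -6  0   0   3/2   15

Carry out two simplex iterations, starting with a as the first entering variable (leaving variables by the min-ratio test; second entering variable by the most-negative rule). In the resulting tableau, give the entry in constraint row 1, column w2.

Ratio test on column a — row 1: 16/4 = 4; row 2: 5/1 = 5. Minimum is 4 at row 1 (w1 leaves); pivot element 4.
Divide row 1 by 4; eliminate column a from the other rows.
Second iteration: most negative z-row entry is -9/4 in column b, so b enters.
Ratio test on column b — row 1: 4/(3/4) = 16/3; row 2: entry -3/4 ≤ 0. Minimum is 16/3 at row 1 (a leaves); pivot element 3/4.
Divide row 1 by 3/4; eliminate column b from the other rows.
After both pivots, the entry at constraint row 1, column w2 is -1/6.

-1/6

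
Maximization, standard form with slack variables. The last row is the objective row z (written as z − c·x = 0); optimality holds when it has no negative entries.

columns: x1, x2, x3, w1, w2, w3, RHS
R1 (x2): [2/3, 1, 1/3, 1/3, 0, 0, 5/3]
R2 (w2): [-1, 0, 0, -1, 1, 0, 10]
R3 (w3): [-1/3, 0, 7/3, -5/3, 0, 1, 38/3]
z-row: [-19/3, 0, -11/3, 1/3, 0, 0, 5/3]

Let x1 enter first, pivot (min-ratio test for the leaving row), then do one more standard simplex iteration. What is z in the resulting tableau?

20

Ratio test on column x1 — row 1: (5/3)/(2/3) = 5/2; row 2: entry -1 ≤ 0; row 3: entry -1/3 ≤ 0. Minimum is 5/2 at row 1 (x2 leaves); pivot element 2/3.
Pivot on row 1; the z-row RHS becomes 5/3 − (-19/3)·(5/2) = 35/2.
Next entering variable (most negative z-row entry -1/2): x3.
Ratio test on column x3 — row 1: (5/2)/(1/2) = 5; row 2: (25/2)/(1/2) = 25; row 3: (27/2)/(5/2) = 27/5. Minimum is 5 at row 1 (x1 leaves); pivot element 1/2.
After the second pivot the z-row RHS is 35/2 − (-1/2)·5 = 20.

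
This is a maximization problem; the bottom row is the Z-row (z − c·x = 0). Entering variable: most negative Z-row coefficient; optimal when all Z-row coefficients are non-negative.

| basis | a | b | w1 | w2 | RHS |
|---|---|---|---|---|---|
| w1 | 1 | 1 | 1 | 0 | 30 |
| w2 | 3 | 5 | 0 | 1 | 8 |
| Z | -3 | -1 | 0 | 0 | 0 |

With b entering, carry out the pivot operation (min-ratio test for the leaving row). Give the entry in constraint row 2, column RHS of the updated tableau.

8/5

Ratio test on column b — row 1: 30/1 = 30; row 2: 8/5 = 8/5. Minimum is 8/5 at row 2 (w2 leaves); pivot element 5.
Divide row 2 by 5; eliminate column b from the other rows.
In the new row 2, the RHS entry is the old entry divided by the pivot: 8/5 = 8/5.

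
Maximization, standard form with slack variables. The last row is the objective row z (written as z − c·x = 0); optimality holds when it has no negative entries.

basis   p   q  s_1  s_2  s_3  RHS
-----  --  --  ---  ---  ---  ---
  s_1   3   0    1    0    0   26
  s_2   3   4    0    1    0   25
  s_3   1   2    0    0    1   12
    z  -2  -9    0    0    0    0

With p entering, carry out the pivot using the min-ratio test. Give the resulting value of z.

Ratio test on column p — row 1: 26/3 = 26/3; row 2: 25/3 = 25/3; row 3: 12/1 = 12. Minimum is 25/3 at row 2 (s_2 leaves); pivot element 3.
Pivot on row 2; the z-row RHS becomes 0 − (-2)·(25/3) = 50/3.

50/3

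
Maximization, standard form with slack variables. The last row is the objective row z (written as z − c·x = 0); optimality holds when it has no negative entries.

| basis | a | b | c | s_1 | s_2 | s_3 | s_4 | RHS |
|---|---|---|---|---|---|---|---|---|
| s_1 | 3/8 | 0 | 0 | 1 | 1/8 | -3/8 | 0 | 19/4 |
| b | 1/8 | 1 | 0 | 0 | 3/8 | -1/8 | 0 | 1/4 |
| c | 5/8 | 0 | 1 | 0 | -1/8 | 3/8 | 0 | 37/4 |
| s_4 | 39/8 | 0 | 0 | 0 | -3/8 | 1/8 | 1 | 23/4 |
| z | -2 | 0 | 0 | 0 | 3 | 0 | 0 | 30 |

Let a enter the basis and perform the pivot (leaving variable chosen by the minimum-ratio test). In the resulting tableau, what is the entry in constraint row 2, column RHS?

4/39

Ratio test on column a — row 1: (19/4)/(3/8) = 38/3; row 2: (1/4)/(1/8) = 2; row 3: (37/4)/(5/8) = 74/5; row 4: (23/4)/(39/8) = 46/39. Minimum is 46/39 at row 4 (s_4 leaves); pivot element 39/8.
Divide row 4 by 39/8; eliminate column a from the other rows.
Row 2 update in column RHS: 1/4 − (1/8)·(46/39) = 4/39.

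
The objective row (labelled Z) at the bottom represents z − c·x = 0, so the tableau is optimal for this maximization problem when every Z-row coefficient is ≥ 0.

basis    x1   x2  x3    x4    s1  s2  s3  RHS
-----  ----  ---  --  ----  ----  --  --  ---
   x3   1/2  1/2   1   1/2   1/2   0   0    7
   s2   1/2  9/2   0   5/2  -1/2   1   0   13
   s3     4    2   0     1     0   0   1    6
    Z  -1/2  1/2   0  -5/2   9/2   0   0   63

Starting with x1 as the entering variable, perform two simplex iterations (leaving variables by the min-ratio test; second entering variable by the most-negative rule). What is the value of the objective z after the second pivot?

76

Ratio test on column x1 — row 1: 7/(1/2) = 14; row 2: 13/(1/2) = 26; row 3: 6/4 = 3/2. Minimum is 3/2 at row 3 (s3 leaves); pivot element 4.
Pivot on row 3; the Z-row RHS becomes 63 − (-1/2)·(3/2) = 255/4.
Next entering variable (most negative Z-row entry -19/8): x4.
Ratio test on column x4 — row 1: (25/4)/(3/8) = 50/3; row 2: (49/4)/(19/8) = 98/19; row 3: (3/2)/(1/4) = 6. Minimum is 98/19 at row 2 (s2 leaves); pivot element 19/8.
After the second pivot the Z-row RHS is 255/4 − (-19/8)·(98/19) = 76.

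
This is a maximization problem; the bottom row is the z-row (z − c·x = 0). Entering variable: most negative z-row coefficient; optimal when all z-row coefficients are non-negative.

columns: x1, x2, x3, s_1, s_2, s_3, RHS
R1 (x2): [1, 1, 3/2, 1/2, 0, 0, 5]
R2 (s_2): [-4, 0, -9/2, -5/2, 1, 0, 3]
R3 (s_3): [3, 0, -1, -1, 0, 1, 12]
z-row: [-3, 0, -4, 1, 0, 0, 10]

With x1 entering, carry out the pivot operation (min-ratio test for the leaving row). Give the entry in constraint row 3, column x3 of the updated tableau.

Ratio test on column x1 — row 1: 5/1 = 5; row 2: entry -4 ≤ 0; row 3: 12/3 = 4. Minimum is 4 at row 3 (s_3 leaves); pivot element 3.
Divide row 3 by 3; eliminate column x1 from the other rows.
In the new row 3, the x3 entry is the old entry divided by the pivot: (-1)/3 = -1/3.

-1/3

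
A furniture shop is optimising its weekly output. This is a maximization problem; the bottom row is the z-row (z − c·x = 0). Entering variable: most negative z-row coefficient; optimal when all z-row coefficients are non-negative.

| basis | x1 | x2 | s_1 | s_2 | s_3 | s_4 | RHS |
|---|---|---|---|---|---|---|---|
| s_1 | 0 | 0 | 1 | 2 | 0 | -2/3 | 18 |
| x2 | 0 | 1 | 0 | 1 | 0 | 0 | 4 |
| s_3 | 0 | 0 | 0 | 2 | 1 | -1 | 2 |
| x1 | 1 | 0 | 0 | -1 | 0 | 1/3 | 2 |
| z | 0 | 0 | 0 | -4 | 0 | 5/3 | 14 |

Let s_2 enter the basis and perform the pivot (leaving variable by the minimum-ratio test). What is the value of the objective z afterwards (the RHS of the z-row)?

Ratio test on column s_2 — row 1: 18/2 = 9; row 2: 4/1 = 4; row 3: 2/2 = 1; row 4: entry -1 ≤ 0. Minimum is 1 at row 3 (s_3 leaves); pivot element 2.
Pivot on row 3; the z-row RHS becomes 14 − (-4)·1 = 18.

18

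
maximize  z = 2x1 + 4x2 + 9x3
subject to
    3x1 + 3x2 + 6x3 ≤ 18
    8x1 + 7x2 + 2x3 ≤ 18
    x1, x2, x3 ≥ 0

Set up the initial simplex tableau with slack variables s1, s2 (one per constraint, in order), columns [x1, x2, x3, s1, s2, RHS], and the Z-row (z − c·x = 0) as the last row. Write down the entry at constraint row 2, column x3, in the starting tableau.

Constraint 2 has coefficient 2 on x3.

2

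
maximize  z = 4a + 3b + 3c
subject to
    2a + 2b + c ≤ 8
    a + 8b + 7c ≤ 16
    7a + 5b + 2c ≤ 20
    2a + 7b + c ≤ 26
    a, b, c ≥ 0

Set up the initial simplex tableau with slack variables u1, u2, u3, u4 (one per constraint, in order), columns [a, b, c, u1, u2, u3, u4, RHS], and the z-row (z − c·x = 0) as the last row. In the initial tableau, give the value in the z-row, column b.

-3

The z-row carries the negated objective coefficients: the b entry is -3.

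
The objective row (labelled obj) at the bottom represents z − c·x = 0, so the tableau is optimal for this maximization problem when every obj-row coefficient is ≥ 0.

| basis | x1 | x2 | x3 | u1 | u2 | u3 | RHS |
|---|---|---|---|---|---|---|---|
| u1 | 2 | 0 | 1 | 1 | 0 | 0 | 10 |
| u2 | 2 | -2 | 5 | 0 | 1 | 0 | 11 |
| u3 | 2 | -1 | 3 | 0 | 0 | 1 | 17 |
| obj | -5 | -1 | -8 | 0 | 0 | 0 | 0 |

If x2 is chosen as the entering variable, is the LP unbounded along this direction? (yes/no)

yes

Every constraint-row entry in column x2 is ≤ 0, so increasing x2 is unbounded.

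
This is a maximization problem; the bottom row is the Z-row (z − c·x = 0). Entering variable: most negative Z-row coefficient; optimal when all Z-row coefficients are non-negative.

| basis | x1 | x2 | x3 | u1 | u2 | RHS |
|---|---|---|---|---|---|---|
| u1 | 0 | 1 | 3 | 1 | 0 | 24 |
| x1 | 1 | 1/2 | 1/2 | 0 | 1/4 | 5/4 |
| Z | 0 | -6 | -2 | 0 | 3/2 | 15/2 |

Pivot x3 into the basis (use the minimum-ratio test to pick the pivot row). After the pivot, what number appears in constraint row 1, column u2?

-3/2

Ratio test on column x3 — row 1: 24/3 = 8; row 2: (5/4)/(1/2) = 5/2. Minimum is 5/2 at row 2 (x1 leaves); pivot element 1/2.
Divide row 2 by 1/2; eliminate column x3 from the other rows.
Row 1 update in column u2: 0 − 3·(1/2) = -3/2.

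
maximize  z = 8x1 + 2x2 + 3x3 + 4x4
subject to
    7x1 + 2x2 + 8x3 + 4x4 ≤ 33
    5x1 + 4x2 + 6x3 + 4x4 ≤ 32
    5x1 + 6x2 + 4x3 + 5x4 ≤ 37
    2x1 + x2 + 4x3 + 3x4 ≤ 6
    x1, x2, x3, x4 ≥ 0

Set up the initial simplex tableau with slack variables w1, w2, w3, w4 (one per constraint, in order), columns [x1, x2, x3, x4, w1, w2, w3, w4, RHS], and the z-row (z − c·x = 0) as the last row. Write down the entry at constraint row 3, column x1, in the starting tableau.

Constraint 3 has coefficient 5 on x1.

5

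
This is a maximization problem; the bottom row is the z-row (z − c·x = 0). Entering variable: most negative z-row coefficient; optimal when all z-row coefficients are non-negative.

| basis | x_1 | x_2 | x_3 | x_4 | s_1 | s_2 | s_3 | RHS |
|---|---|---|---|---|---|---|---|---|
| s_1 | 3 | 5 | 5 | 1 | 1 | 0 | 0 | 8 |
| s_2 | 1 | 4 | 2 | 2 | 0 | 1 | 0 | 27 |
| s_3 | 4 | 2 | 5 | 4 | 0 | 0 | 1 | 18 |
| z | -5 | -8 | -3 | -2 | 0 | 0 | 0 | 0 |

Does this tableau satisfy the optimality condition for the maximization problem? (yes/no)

The z-row has a negative entry -8 in column x_2, so it is not optimal.

no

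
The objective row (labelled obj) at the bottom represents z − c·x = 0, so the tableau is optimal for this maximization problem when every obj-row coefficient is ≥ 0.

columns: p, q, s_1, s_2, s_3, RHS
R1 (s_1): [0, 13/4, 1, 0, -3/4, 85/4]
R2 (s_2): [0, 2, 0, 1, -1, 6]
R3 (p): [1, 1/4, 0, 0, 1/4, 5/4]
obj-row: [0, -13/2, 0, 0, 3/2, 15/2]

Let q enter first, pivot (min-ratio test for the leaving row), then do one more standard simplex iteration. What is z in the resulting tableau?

88/3

Ratio test on column q — row 1: (85/4)/(13/4) = 85/13; row 2: 6/2 = 3; row 3: (5/4)/(1/4) = 5. Minimum is 3 at row 2 (s_2 leaves); pivot element 2.
Pivot on row 2; the obj-row RHS becomes 15/2 − (-13/2)·3 = 27.
Next entering variable (most negative obj-row entry -7/4): s_3.
Ratio test on column s_3 — row 1: (23/2)/(7/8) = 92/7; row 2: entry -1/2 ≤ 0; row 3: (1/2)/(3/8) = 4/3. Minimum is 4/3 at row 3 (p leaves); pivot element 3/8.
After the second pivot the obj-row RHS is 27 − (-7/4)·(4/3) = 88/3.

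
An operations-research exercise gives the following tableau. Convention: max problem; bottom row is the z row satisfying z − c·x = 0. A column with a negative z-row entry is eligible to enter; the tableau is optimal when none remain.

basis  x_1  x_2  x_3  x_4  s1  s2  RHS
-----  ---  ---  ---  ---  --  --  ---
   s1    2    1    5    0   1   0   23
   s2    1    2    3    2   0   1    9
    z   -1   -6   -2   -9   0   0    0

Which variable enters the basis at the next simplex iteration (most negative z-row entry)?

x_4

Negative z-row entries: x_1: -1, x_2: -6, x_3: -2, x_4: -9.
The most negative is -9 in column x_4, so x_4 enters.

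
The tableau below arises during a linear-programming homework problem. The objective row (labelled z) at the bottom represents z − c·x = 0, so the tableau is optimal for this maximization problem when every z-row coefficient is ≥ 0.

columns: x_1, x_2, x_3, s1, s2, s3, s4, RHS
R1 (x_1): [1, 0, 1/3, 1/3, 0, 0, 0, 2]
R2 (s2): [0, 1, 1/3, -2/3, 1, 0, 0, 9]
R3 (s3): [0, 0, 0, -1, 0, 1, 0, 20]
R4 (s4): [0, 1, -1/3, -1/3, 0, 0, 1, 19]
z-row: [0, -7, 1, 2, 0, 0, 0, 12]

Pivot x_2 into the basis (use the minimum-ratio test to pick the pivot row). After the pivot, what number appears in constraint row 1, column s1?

1/3

Ratio test on column x_2 — row 1: entry 0 ≤ 0; row 2: 9/1 = 9; row 3: entry 0 ≤ 0; row 4: 19/1 = 19. Minimum is 9 at row 2 (s2 leaves); pivot element 1.
Divide row 2 by 1; eliminate column x_2 from the other rows.
Row 1 update in column s1: 1/3 − 0·(-2/3) = 1/3.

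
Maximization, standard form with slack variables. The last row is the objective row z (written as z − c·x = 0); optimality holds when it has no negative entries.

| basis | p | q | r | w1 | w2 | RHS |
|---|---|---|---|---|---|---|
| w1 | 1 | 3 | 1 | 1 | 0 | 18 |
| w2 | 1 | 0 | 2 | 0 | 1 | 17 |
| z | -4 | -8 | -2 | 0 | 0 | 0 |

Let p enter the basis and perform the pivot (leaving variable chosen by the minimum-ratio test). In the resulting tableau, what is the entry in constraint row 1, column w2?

Ratio test on column p — row 1: 18/1 = 18; row 2: 17/1 = 17. Minimum is 17 at row 2 (w2 leaves); pivot element 1.
Divide row 2 by 1; eliminate column p from the other rows.
Row 1 update in column w2: 0 − 1·1 = -1.

-1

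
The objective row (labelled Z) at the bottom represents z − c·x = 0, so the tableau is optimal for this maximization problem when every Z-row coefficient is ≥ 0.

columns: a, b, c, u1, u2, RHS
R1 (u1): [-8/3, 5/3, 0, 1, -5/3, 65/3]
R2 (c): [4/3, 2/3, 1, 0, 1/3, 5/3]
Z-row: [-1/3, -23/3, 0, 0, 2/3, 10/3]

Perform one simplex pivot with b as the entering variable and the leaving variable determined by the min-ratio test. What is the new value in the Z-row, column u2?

Ratio test on column b — row 1: (65/3)/(5/3) = 13; row 2: (5/3)/(2/3) = 5/2. Minimum is 5/2 at row 2 (c leaves); pivot element 2/3.
Divide row 2 by 2/3; eliminate column b from the other rows.
Z-row update in column u2: 2/3 − (-23/3)·(1/2) = 9/2.

9/2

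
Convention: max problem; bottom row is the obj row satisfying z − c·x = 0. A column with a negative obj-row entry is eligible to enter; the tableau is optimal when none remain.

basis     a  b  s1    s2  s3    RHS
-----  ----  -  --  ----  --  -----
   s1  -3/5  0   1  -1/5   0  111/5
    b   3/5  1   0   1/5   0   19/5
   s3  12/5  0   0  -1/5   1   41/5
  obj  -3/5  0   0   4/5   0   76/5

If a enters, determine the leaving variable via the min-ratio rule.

s3

Column a entries and ratios — s1: -3/5 ≤ 0, skip; b: (19/5)/(3/5) = 19/3; s3: (41/5)/(12/5) = 41/12.
Smallest ratio is 41/12 in the row of s3, so s3 leaves.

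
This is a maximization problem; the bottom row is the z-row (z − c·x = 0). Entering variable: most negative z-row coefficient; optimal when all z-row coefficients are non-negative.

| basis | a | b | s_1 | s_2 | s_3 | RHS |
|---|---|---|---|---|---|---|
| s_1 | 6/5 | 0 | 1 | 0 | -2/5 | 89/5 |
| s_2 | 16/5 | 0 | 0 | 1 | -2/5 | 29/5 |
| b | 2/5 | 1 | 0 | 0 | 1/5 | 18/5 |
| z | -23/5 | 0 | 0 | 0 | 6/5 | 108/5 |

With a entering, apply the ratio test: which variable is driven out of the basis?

s_2

Column a entries and ratios — s_1: (89/5)/(6/5) = 89/6; s_2: (29/5)/(16/5) = 29/16; b: (18/5)/(2/5) = 9.
Smallest ratio is 29/16 in the row of s_2, so s_2 leaves.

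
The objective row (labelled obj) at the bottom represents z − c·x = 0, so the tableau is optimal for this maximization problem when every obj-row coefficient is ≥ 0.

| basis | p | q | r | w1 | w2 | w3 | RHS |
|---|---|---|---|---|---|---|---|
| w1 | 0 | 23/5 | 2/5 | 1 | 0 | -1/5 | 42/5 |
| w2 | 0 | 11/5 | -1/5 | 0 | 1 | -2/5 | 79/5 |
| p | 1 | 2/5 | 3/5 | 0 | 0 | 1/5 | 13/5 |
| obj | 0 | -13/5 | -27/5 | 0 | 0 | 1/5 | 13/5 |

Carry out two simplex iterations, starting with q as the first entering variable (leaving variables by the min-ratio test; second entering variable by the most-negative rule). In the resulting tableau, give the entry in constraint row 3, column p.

23/13

Ratio test on column q — row 1: (42/5)/(23/5) = 42/23; row 2: (79/5)/(11/5) = 79/11; row 3: (13/5)/(2/5) = 13/2. Minimum is 42/23 at row 1 (w1 leaves); pivot element 23/5.
Divide row 1 by 23/5; eliminate column q from the other rows.
Second iteration: most negative obj-row entry is -119/23 in column r, so r enters.
Ratio test on column r — row 1: (42/23)/(2/23) = 21; row 2: entry -9/23 ≤ 0; row 3: (43/23)/(13/23) = 43/13. Minimum is 43/13 at row 3 (p leaves); pivot element 13/23.
Divide row 3 by 13/23; eliminate column r from the other rows.
After both pivots, the entry at constraint row 3, column p is 23/13.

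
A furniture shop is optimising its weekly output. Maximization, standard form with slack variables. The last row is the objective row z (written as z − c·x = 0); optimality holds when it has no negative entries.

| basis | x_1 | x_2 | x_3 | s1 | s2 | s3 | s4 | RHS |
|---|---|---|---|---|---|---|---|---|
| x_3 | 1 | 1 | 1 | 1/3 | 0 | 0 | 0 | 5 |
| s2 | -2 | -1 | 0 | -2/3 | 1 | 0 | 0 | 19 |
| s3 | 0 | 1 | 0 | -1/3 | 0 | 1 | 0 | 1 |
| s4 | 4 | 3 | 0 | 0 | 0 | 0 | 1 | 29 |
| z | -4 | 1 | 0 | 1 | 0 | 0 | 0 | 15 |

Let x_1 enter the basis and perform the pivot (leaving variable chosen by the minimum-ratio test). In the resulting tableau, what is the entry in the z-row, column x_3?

4

Ratio test on column x_1 — row 1: 5/1 = 5; row 2: entry -2 ≤ 0; row 3: entry 0 ≤ 0; row 4: 29/4 = 29/4. Minimum is 5 at row 1 (x_3 leaves); pivot element 1.
Divide row 1 by 1; eliminate column x_1 from the other rows.
z-row update in column x_3: 0 − (-4)·1 = 4.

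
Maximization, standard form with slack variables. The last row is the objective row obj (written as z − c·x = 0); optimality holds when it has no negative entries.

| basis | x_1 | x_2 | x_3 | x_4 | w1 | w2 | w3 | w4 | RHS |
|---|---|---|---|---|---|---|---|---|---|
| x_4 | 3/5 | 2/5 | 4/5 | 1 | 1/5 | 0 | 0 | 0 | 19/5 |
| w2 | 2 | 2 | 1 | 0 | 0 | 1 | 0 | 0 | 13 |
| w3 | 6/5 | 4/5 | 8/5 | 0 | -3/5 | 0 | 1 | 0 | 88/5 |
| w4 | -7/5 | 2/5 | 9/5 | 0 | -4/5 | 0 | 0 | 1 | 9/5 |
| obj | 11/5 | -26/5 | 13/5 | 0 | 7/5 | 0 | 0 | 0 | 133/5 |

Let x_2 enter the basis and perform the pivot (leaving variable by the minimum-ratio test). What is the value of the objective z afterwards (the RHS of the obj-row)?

Ratio test on column x_2 — row 1: (19/5)/(2/5) = 19/2; row 2: 13/2 = 13/2; row 3: (88/5)/(4/5) = 22; row 4: (9/5)/(2/5) = 9/2. Minimum is 9/2 at row 4 (w4 leaves); pivot element 2/5.
Pivot on row 4; the obj-row RHS becomes 133/5 − (-26/5)·(9/2) = 50.

50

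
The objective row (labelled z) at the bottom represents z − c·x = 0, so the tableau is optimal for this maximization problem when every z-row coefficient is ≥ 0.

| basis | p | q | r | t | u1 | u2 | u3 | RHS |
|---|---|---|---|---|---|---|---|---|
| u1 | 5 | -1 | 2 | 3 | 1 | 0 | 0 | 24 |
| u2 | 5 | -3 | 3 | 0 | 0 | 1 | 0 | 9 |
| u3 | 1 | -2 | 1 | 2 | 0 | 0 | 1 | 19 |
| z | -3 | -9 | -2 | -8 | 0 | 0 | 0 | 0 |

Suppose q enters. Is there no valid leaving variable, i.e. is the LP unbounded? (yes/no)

yes

Every constraint-row entry in column q is ≤ 0, so increasing q is unbounded.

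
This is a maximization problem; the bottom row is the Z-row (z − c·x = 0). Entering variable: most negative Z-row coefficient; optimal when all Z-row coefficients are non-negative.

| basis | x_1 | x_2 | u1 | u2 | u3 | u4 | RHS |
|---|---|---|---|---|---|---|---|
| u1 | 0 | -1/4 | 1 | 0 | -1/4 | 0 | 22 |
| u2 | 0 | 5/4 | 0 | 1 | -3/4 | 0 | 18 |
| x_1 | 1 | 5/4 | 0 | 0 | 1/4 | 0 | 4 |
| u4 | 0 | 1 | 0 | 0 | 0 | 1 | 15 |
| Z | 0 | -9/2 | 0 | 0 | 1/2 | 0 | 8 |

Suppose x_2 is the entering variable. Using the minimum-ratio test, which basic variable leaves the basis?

x_1

Column x_2 entries and ratios — u1: -1/4 ≤ 0, skip; u2: 18/(5/4) = 72/5; x_1: 4/(5/4) = 16/5; u4: 15/1 = 15.
Smallest ratio is 16/5 in the row of x_1, so x_1 leaves.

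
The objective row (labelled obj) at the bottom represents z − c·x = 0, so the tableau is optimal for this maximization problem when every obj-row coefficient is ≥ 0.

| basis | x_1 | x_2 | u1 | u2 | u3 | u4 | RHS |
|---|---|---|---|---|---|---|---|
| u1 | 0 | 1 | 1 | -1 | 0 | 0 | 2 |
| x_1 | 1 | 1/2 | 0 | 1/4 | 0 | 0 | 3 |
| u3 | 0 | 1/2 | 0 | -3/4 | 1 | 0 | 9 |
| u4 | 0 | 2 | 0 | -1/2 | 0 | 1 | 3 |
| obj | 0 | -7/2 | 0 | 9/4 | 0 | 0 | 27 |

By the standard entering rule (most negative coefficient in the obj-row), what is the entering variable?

x_2

Negative obj-row entries: x_2: -7/2.
The most negative is -7/2 in column x_2, so x_2 enters.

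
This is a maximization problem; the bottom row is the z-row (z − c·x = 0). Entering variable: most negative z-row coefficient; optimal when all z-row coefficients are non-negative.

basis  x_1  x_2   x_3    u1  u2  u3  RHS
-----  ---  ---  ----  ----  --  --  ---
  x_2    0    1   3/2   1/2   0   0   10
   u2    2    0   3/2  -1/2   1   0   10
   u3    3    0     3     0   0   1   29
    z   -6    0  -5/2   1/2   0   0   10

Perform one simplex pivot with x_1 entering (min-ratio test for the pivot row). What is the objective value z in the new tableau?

Ratio test on column x_1 — row 1: entry 0 ≤ 0; row 2: 10/2 = 5; row 3: 29/3 = 29/3. Minimum is 5 at row 2 (u2 leaves); pivot element 2.
Pivot on row 2; the z-row RHS becomes 10 − (-6)·5 = 40.

40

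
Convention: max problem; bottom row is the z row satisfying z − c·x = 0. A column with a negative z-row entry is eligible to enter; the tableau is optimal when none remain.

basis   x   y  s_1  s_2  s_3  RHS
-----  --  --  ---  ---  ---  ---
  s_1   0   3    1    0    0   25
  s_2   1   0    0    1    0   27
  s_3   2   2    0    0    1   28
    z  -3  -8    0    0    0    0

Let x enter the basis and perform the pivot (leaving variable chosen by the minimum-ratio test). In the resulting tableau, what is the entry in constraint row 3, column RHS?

Ratio test on column x — row 1: entry 0 ≤ 0; row 2: 27/1 = 27; row 3: 28/2 = 14. Minimum is 14 at row 3 (s_3 leaves); pivot element 2.
Divide row 3 by 2; eliminate column x from the other rows.
In the new row 3, the RHS entry is the old entry divided by the pivot: 28/2 = 14.

14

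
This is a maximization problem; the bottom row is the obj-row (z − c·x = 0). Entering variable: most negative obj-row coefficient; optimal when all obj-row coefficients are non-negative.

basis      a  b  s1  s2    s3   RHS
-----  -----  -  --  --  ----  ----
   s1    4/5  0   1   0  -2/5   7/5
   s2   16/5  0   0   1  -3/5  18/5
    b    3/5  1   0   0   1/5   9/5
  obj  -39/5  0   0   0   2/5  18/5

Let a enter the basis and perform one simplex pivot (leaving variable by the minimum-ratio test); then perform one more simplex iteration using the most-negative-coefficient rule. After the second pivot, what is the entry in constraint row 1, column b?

4/5

Ratio test on column a — row 1: (7/5)/(4/5) = 7/4; row 2: (18/5)/(16/5) = 9/8; row 3: (9/5)/(3/5) = 3. Minimum is 9/8 at row 2 (s2 leaves); pivot element 16/5.
Divide row 2 by 16/5; eliminate column a from the other rows.
Second iteration: most negative obj-row entry is -17/16 in column s3, so s3 enters.
Ratio test on column s3 — row 1: entry -1/4 ≤ 0; row 2: entry -3/16 ≤ 0; row 3: (9/8)/(5/16) = 18/5. Minimum is 18/5 at row 3 (b leaves); pivot element 5/16.
Divide row 3 by 5/16; eliminate column s3 from the other rows.
After both pivots, the entry at constraint row 1, column b is 4/5.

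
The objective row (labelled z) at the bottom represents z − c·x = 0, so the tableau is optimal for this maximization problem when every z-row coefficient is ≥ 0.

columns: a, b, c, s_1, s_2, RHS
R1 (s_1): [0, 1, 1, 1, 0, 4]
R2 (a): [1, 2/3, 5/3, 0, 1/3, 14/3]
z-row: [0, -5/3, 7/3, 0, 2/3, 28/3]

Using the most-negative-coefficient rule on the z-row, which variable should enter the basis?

Negative z-row entries: b: -5/3.
The most negative is -5/3 in column b, so b enters.

b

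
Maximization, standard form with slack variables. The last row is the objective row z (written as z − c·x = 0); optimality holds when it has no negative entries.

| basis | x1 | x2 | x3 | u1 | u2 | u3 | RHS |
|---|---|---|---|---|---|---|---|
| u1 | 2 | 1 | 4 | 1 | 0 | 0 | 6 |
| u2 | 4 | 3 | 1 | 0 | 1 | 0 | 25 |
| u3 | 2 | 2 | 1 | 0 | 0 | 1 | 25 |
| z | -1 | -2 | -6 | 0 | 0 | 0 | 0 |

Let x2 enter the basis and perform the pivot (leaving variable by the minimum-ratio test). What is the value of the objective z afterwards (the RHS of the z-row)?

Ratio test on column x2 — row 1: 6/1 = 6; row 2: 25/3 = 25/3; row 3: 25/2 = 25/2. Minimum is 6 at row 1 (u1 leaves); pivot element 1.
Pivot on row 1; the z-row RHS becomes 0 − (-2)·6 = 12.

12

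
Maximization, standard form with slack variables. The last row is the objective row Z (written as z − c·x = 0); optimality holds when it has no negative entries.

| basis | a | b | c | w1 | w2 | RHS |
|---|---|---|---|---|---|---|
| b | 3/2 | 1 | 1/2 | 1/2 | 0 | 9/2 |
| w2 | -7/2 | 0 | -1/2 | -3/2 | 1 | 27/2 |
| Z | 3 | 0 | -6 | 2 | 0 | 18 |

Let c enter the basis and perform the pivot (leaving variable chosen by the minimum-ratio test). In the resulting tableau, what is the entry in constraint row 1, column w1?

1

Ratio test on column c — row 1: (9/2)/(1/2) = 9; row 2: entry -1/2 ≤ 0. Minimum is 9 at row 1 (b leaves); pivot element 1/2.
Divide row 1 by 1/2; eliminate column c from the other rows.
In the new row 1, the w1 entry is the old entry divided by the pivot: (1/2)/(1/2) = 1.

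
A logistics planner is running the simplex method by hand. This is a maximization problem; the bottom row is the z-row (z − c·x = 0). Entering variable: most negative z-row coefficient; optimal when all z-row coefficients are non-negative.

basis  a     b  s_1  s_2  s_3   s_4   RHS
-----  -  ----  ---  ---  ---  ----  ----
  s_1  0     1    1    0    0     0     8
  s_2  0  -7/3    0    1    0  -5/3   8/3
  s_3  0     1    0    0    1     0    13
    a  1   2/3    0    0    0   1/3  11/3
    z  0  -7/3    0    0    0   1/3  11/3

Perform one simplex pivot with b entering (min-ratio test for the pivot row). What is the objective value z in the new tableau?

Ratio test on column b — row 1: 8/1 = 8; row 2: entry -7/3 ≤ 0; row 3: 13/1 = 13; row 4: (11/3)/(2/3) = 11/2. Minimum is 11/2 at row 4 (a leaves); pivot element 2/3.
Pivot on row 4; the z-row RHS becomes 11/3 − (-7/3)·(11/2) = 33/2.

33/2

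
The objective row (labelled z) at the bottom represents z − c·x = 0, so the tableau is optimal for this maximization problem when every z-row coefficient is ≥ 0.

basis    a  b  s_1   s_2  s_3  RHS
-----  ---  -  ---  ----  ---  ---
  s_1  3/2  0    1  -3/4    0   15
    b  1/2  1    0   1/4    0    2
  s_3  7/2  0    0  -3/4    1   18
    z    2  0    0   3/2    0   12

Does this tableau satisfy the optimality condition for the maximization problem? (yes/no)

Every z-row coefficient is ≥ 0, so the tableau is optimal.

yes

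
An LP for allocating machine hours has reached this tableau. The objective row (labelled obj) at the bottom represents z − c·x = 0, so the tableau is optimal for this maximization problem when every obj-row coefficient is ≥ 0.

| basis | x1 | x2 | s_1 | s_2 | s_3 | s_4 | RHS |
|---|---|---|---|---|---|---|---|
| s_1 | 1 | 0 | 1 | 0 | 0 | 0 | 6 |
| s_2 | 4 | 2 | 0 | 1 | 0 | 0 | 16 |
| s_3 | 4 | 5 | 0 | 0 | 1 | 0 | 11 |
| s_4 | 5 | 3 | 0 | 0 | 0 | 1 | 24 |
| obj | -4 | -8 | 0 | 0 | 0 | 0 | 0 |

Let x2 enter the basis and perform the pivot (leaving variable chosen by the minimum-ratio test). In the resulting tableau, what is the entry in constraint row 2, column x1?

12/5

Ratio test on column x2 — row 1: entry 0 ≤ 0; row 2: 16/2 = 8; row 3: 11/5 = 11/5; row 4: 24/3 = 8. Minimum is 11/5 at row 3 (s_3 leaves); pivot element 5.
Divide row 3 by 5; eliminate column x2 from the other rows.
Row 2 update in column x1: 4 − 2·(4/5) = 12/5.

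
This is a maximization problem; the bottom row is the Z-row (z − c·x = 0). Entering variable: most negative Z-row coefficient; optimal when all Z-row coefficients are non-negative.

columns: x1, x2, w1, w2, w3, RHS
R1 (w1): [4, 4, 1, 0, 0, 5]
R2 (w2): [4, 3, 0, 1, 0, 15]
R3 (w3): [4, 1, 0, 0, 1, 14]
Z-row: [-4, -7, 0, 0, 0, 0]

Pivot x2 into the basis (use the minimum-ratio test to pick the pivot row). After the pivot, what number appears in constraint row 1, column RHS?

5/4

Ratio test on column x2 — row 1: 5/4 = 5/4; row 2: 15/3 = 5; row 3: 14/1 = 14. Minimum is 5/4 at row 1 (w1 leaves); pivot element 4.
Divide row 1 by 4; eliminate column x2 from the other rows.
In the new row 1, the RHS entry is the old entry divided by the pivot: 5/4 = 5/4.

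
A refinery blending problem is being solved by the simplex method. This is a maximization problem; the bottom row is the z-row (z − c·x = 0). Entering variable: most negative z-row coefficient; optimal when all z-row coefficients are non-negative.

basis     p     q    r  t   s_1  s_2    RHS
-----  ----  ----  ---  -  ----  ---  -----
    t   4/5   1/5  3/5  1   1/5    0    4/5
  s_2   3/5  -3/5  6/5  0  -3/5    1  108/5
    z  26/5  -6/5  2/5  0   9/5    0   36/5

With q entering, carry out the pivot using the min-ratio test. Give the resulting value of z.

Ratio test on column q — row 1: (4/5)/(1/5) = 4; row 2: entry -3/5 ≤ 0. Minimum is 4 at row 1 (t leaves); pivot element 1/5.
Pivot on row 1; the z-row RHS becomes 36/5 − (-6/5)·4 = 12.

12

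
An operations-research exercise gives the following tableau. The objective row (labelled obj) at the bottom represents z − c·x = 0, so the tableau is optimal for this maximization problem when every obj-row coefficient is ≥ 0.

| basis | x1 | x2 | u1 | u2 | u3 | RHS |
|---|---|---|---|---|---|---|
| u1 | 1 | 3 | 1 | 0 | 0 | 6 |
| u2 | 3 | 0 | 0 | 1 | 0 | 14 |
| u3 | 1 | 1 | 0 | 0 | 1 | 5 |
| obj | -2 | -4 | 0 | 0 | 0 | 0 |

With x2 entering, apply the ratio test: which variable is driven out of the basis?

Column x2 entries and ratios — u1: 6/3 = 2; u2: 0 ≤ 0, skip; u3: 5/1 = 5.
Smallest ratio is 2 in the row of u1, so u1 leaves.

u1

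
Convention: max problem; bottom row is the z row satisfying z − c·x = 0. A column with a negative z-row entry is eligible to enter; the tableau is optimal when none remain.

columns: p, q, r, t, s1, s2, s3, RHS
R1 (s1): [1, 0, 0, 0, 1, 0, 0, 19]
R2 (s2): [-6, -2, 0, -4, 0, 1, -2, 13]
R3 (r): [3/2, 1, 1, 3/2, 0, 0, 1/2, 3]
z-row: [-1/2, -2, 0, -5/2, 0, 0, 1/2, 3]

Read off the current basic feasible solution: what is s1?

s1 is basic (row 1); its value is the RHS of that row, 19.

19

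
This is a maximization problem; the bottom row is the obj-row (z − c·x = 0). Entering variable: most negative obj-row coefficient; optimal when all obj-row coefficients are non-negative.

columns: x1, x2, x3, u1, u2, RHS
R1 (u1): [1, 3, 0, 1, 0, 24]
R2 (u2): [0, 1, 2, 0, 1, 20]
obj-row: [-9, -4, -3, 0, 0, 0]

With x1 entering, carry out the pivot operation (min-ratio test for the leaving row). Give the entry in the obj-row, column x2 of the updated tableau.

23

Ratio test on column x1 — row 1: 24/1 = 24; row 2: entry 0 ≤ 0. Minimum is 24 at row 1 (u1 leaves); pivot element 1.
Divide row 1 by 1; eliminate column x1 from the other rows.
obj-row update in column x2: -4 − (-9)·3 = 23.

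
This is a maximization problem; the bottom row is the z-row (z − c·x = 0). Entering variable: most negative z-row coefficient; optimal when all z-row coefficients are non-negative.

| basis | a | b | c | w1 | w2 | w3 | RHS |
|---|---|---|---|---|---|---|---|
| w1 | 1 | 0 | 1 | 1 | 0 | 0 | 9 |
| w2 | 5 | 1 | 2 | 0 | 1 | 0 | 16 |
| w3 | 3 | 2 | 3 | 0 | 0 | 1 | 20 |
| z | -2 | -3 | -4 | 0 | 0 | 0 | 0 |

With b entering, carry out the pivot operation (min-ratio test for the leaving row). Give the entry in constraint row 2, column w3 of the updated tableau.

-1/2

Ratio test on column b — row 1: entry 0 ≤ 0; row 2: 16/1 = 16; row 3: 20/2 = 10. Minimum is 10 at row 3 (w3 leaves); pivot element 2.
Divide row 3 by 2; eliminate column b from the other rows.
Row 2 update in column w3: 0 − 1·(1/2) = -1/2.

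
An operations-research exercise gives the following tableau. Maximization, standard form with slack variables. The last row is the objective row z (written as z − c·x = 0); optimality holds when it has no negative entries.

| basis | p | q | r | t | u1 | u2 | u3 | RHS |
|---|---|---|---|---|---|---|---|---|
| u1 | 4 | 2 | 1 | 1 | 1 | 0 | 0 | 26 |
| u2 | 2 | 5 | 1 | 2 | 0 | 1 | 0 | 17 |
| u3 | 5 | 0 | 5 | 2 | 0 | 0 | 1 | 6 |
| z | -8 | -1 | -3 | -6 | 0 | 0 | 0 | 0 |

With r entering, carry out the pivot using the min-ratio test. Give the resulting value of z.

18/5

Ratio test on column r — row 1: 26/1 = 26; row 2: 17/1 = 17; row 3: 6/5 = 6/5. Minimum is 6/5 at row 3 (u3 leaves); pivot element 5.
Pivot on row 3; the z-row RHS becomes 0 − (-3)·(6/5) = 18/5.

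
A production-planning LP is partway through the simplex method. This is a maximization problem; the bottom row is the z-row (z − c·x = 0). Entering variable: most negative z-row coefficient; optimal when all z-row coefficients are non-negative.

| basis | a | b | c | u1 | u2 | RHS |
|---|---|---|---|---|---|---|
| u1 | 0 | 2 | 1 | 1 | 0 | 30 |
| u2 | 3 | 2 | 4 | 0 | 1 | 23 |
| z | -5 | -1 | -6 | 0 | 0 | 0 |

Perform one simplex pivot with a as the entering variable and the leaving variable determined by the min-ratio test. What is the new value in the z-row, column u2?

5/3

Ratio test on column a — row 1: entry 0 ≤ 0; row 2: 23/3 = 23/3. Minimum is 23/3 at row 2 (u2 leaves); pivot element 3.
Divide row 2 by 3; eliminate column a from the other rows.
z-row update in column u2: 0 − (-5)·(1/3) = 5/3.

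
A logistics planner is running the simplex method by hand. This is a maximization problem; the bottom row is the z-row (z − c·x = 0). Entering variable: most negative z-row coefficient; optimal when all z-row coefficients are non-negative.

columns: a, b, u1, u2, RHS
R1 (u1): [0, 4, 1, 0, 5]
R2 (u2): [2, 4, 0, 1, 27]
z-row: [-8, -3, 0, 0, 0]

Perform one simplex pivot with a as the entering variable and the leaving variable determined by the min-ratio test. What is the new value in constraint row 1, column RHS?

Ratio test on column a — row 1: entry 0 ≤ 0; row 2: 27/2 = 27/2. Minimum is 27/2 at row 2 (u2 leaves); pivot element 2.
Divide row 2 by 2; eliminate column a from the other rows.
Row 1 update in column RHS: 5 − 0·(27/2) = 5.

5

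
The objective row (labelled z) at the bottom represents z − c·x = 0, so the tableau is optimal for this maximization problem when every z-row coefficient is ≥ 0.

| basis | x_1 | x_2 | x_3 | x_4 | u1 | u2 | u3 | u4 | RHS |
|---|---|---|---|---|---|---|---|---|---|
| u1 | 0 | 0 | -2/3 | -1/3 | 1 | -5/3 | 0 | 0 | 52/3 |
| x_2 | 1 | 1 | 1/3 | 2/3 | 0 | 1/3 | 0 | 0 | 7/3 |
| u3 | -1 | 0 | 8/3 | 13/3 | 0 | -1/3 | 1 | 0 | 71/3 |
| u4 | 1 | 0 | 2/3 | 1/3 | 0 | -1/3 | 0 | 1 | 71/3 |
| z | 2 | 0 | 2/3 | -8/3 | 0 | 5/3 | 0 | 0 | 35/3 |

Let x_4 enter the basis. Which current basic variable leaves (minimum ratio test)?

Column x_4 entries and ratios — u1: -1/3 ≤ 0, skip; x_2: (7/3)/(2/3) = 7/2; u3: (71/3)/(13/3) = 71/13; u4: (71/3)/(1/3) = 71.
Smallest ratio is 7/2 in the row of x_2, so x_2 leaves.

x_2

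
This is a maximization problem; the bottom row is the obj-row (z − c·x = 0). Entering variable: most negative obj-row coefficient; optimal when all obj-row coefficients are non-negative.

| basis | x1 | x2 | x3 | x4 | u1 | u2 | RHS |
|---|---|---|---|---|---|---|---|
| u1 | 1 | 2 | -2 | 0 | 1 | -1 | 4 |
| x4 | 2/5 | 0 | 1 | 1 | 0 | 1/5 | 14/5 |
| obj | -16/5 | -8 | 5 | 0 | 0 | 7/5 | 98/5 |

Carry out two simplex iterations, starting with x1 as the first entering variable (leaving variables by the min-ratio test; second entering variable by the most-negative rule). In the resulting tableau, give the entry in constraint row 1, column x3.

Ratio test on column x1 — row 1: 4/1 = 4; row 2: (14/5)/(2/5) = 7. Minimum is 4 at row 1 (u1 leaves); pivot element 1.
Divide row 1 by 1; eliminate column x1 from the other rows.
Second iteration: most negative obj-row entry is -9/5 in column u2, so u2 enters.
Ratio test on column u2 — row 1: entry -1 ≤ 0; row 2: (6/5)/(3/5) = 2. Minimum is 2 at row 2 (x4 leaves); pivot element 3/5.
Divide row 2 by 3/5; eliminate column u2 from the other rows.
After both pivots, the entry at constraint row 1, column x3 is 1.

1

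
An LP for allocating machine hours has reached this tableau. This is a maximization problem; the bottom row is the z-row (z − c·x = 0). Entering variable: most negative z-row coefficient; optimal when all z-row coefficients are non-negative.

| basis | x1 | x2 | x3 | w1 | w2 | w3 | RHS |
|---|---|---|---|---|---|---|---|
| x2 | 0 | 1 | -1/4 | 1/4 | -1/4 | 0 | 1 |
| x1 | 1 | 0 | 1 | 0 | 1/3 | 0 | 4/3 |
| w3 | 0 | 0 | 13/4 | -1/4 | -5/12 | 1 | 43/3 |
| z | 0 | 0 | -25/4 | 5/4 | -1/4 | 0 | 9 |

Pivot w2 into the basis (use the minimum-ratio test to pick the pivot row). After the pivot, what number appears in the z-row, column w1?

Ratio test on column w2 — row 1: entry -1/4 ≤ 0; row 2: (4/3)/(1/3) = 4; row 3: entry -5/12 ≤ 0. Minimum is 4 at row 2 (x1 leaves); pivot element 1/3.
Divide row 2 by 1/3; eliminate column w2 from the other rows.
z-row update in column w1: 5/4 − (-1/4)·0 = 5/4.

5/4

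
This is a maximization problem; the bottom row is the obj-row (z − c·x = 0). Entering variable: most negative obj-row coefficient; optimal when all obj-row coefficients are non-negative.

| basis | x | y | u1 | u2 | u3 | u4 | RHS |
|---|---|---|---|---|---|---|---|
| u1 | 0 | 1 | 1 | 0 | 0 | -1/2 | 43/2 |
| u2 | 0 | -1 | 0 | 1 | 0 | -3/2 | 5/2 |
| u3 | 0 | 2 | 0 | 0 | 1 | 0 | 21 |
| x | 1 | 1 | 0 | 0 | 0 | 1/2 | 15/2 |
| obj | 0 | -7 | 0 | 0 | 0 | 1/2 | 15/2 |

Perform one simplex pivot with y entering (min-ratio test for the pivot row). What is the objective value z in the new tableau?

60

Ratio test on column y — row 1: (43/2)/1 = 43/2; row 2: entry -1 ≤ 0; row 3: 21/2 = 21/2; row 4: (15/2)/1 = 15/2. Minimum is 15/2 at row 4 (x leaves); pivot element 1.
Pivot on row 4; the obj-row RHS becomes 15/2 − (-7)·(15/2) = 60.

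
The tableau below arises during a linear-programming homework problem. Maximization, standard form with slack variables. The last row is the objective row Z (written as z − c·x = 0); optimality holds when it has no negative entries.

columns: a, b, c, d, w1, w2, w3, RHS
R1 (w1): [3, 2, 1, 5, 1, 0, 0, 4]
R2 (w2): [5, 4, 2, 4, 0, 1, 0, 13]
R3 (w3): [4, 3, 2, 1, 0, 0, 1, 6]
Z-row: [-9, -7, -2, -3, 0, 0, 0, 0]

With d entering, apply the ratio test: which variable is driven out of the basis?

w1

Column d entries and ratios — w1: 4/5 = 4/5; w2: 13/4 = 13/4; w3: 6/1 = 6.
Smallest ratio is 4/5 in the row of w1, so w1 leaves.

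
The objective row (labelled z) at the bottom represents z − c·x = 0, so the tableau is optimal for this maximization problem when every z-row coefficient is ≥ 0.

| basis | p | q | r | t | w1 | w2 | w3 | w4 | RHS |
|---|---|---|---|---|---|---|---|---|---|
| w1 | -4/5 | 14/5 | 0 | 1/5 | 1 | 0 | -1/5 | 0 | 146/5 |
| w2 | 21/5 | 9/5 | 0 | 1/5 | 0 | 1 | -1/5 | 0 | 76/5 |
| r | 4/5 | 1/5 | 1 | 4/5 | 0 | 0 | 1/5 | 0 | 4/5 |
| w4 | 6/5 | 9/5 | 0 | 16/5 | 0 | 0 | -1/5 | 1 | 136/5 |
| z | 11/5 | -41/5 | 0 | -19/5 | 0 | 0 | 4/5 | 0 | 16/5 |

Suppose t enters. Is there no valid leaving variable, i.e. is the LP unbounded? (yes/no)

Column t has positive entries in row(s) 1, 2, 3, 4, so the ratio test bounds it — not unbounded.

no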